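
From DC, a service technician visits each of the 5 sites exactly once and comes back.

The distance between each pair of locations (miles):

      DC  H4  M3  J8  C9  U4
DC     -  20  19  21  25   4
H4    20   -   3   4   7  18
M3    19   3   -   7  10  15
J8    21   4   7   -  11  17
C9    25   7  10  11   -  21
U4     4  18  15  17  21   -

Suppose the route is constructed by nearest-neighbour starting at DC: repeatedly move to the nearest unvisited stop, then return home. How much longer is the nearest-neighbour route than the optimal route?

1 miles longer than the optimal tour.

DC: U4=4, M3=19, H4=20, J8=21, C9=25 ⇒ U4
U4: M3=15, J8=17, H4=18, C9=21 ⇒ M3
M3: H4=3, J8=7, C9=10 ⇒ H4
H4: J8=4, C9=7 ⇒ J8
J8: C9=11 ⇒ C9
NN route DC → U4 → M3 → H4 → J8 → C9 → DC costs 62.
Optimal: DC → M3 → H4 → C9 → J8 → U4 → DC costs 61 (by enumerating all 60 distinct tours).
Excess = 62 − 61 = 1.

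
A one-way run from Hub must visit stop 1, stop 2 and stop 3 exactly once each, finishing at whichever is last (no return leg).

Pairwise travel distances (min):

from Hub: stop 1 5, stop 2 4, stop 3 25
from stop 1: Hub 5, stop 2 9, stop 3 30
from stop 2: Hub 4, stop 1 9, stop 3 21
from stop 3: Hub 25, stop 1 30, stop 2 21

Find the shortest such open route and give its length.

Minimum one-way distance = 35 min.

There are 3! = 6 possible orderings.
Hub → stop 1 → stop 2 → stop 3: 5+9+21 = 35
Hub → stop 1 → stop 3 → stop 2: 5+30+21 = 56
Hub → stop 2 → stop 1 → stop 3: 4+9+30 = 43
Hub → stop 2 → stop 3 → stop 1: 4+21+30 = 55
Hub → stop 3 → stop 1 → stop 2: 25+30+9 = 64
Hub → stop 3 → stop 2 → stop 1: 25+21+9 = 55
The minimum is 35.
One shortest path: Hub → stop 1 → stop 2 → stop 3.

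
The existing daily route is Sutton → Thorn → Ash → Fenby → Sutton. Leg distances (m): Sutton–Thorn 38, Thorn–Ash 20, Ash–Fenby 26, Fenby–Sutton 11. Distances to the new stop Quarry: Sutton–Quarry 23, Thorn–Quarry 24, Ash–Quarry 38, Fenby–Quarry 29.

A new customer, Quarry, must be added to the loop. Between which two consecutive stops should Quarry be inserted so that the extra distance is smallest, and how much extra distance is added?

Adding 9 m by placing Quarry on the Sutton–Thorn leg.

Insertion cost between consecutive stops i–j is d(i,Quarry) + d(Quarry,j) − d(i,j):
  between Sutton and Thorn: 23 + 24 − 38 = 9
  between Thorn and Ash: 24 + 38 − 20 = 42
  between Ash and Fenby: 38 + 29 − 26 = 41
  between Fenby and Sutton: 29 + 23 − 11 = 41
Cheapest insertion is between Sutton and Thorn, adding 9.
New total = 95 + 9 = 104.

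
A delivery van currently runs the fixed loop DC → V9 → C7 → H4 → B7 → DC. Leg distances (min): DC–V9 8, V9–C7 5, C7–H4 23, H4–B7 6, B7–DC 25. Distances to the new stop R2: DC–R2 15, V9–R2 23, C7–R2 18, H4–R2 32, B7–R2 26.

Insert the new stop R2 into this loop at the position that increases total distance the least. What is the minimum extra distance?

Minimum extra distance: 16 min, inserting R2 between B7 and DC.

Insertion cost between consecutive stops i–j is d(i,R2) + d(R2,j) − d(i,j):
  between DC and V9: 15 + 23 − 8 = 30
  between V9 and C7: 23 + 18 − 5 = 36
  between C7 and H4: 18 + 32 − 23 = 27
  between H4 and B7: 32 + 26 − 6 = 52
  between B7 and DC: 26 + 15 − 25 = 16
Cheapest insertion is between B7 and DC, adding 16.
New total = 67 + 16 = 83.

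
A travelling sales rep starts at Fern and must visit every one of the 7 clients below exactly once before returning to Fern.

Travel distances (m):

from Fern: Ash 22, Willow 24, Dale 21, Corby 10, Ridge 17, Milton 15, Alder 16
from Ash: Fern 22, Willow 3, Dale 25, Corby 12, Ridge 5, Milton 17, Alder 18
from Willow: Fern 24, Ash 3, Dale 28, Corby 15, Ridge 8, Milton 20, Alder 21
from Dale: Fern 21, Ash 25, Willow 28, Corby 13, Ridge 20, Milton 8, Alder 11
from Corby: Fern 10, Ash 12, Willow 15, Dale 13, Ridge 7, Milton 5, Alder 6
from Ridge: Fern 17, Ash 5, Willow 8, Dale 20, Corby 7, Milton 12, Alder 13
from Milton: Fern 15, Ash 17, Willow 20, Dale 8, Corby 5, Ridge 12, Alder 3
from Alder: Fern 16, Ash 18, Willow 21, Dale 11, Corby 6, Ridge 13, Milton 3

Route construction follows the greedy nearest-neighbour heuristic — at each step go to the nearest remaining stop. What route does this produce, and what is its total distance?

81 m along Fern → Corby → Milton → Alder → Dale → Ridge → Ash → Willow → Fern.

From Fern: distances to unvisited — Corby=10, Milton=15, Alder=16, Ridge=17, Dale=21, Ash=22, Willow=24. Nearest is Corby (10).
From Corby: distances to unvisited — Milton=5, Alder=6, Ridge=7, Ash=12, Dale=13, Willow=15. Nearest is Milton (5).
From Milton: distances to unvisited — Alder=3, Dale=8, Ridge=12, Ash=17, Willow=20. Nearest is Alder (3).
From Alder: distances to unvisited — Dale=11, Ridge=13, Ash=18, Willow=21. Nearest is Dale (11).
From Dale: distances to unvisited — Ridge=20, Ash=25, Willow=28. Nearest is Ridge (20).
From Ridge: distances to unvisited — Ash=5, Willow=8. Nearest is Ash (5).
From Ash: distances to unvisited — Willow=3. Nearest is Willow (3).
Return Willow→Fern: 24.
Total = 10 + 5 + 3 + 11 + 20 + 5 + 3 + 24 = 81.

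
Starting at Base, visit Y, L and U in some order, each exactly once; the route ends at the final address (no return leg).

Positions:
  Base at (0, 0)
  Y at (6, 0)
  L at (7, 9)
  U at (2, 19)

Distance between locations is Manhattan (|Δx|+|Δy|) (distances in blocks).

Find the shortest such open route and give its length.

31 blocks — the minimum one-way total.

There are 3! = 6 possible orderings.
Base - Y - L - U: 6+10+15 = 31
Base - Y - U - L: 6+23+15 = 44
Base - L - Y - U: 16+10+23 = 49
Base - L - U - Y: 16+15+23 = 54
Base - U - Y - L: 21+23+10 = 54
Base - U - L - Y: 21+15+10 = 46
The minimum is 31.
One shortest path: Base → Y → L → U.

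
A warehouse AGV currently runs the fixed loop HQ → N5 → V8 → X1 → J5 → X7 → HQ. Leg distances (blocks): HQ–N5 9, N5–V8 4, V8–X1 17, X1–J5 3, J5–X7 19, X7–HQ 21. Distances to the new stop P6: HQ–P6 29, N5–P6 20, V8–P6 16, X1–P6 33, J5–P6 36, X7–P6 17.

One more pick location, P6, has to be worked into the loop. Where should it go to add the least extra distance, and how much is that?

Adding 25 blocks by placing P6 on the X7–HQ leg.

Insertion cost between consecutive stops i–j is d(i,P6) + d(P6,j) − d(i,j):
  between HQ and N5: 29 + 20 − 9 = 40
  between N5 and V8: 20 + 16 − 4 = 32
  between V8 and X1: 16 + 33 − 17 = 32
  between X1 and J5: 33 + 36 − 3 = 66
  between J5 and X7: 36 + 17 − 19 = 34
  between X7 and HQ: 17 + 29 − 21 = 25
Cheapest insertion is between X7 and HQ, adding 25.
New total = 73 + 25 = 98.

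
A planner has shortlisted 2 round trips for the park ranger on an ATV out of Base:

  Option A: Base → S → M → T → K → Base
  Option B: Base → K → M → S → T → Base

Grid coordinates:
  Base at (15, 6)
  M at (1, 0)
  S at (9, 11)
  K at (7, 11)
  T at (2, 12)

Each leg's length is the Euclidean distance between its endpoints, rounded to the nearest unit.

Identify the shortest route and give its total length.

48 — Option A is the shortest.

Option A: 8 + 14 + 12 + 5 + 9 = 48
Option B: 9 + 13 + 14 + 7 + 14 = 57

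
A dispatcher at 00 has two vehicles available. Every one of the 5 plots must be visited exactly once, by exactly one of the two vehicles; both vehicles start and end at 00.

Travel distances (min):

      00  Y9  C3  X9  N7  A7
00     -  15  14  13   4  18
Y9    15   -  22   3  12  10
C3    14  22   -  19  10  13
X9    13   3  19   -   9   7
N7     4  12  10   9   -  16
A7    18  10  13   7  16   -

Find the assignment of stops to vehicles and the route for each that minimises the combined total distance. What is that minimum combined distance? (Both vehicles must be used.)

Check every non-empty split of the stops between the two vehicles; for each half take its own optimal tour:
  {Y9} + {C3, X9, N7, A7}: 30 + 47 = 77
  {C3} + {Y9, X9, N7, A7}: 28 + 44 = 72
  {Y9, C3} + {X9, N7, A7}: 51 + 38 = 89
  {X9} + {Y9, C3, N7, A7}: 26 + 52 = 78
  {Y9, X9} + {C3, N7, A7}: 31 + 45 = 76
  {C3, X9} + {Y9, N7, A7}: 46 + 44 = 90
  … (15 splits in total)
  {N7} + {Y9, C3, X9, A7}: 8 + 52 = 60  ← best
Best: vehicle 1 00 → N7 → 00 = 8; vehicle 2 00 → Y9 → X9 → A7 → C3 → 00 = 52; combined 60.

60 min — the smallest possible combined total.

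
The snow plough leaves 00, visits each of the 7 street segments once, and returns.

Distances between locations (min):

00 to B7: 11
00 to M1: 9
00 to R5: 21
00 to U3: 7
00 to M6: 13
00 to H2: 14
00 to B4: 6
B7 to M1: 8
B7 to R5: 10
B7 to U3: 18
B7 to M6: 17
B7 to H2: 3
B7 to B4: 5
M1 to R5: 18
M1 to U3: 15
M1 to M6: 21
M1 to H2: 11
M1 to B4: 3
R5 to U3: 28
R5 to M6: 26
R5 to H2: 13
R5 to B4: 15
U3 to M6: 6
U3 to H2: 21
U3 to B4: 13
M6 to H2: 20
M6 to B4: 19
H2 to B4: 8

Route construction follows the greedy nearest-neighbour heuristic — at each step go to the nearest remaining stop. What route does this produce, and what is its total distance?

Nearest-neighbour total = 72 min; route 00 → B4 → M1 → B7 → H2 → R5 → M6 → U3 → 00.

At 00 the remaining stops are B4 6, U3 7, M1 9, B7 11, M6 13, H2 14, R5 21; go to B4.
At B4 the remaining stops are M1 3, B7 5, H2 8, U3 13, R5 15, M6 19; go to M1.
At M1 the remaining stops are B7 8, H2 11, U3 15, R5 18, M6 21; go to B7.
At B7 the remaining stops are H2 3, R5 10, M6 17, U3 18; go to H2.
At H2 the remaining stops are R5 13, M6 20, U3 21; go to R5.
At R5 the remaining stops are M6 26, U3 28; go to M6.
At M6 the remaining stops are U3 6; go to U3.
Return U3→00: 7.
Total = 6 + 3 + 8 + 3 + 13 + 26 + 6 + 7 = 72.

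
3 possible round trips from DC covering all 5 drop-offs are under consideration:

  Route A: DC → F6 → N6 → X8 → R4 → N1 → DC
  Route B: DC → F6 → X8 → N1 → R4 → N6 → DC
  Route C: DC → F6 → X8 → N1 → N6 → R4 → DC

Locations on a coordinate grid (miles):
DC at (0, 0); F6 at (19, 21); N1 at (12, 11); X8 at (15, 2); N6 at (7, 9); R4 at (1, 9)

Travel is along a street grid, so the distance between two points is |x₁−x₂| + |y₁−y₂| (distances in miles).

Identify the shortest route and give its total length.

98 miles — Route C is the shortest.

Route A: 40 + 24 + 15 + 21 + 13 + 23 = 136
Route B: 40 + 23 + 12 + 13 + 6 + 16 = 110
Route C: 40 + 23 + 12 + 7 + 6 + 10 = 98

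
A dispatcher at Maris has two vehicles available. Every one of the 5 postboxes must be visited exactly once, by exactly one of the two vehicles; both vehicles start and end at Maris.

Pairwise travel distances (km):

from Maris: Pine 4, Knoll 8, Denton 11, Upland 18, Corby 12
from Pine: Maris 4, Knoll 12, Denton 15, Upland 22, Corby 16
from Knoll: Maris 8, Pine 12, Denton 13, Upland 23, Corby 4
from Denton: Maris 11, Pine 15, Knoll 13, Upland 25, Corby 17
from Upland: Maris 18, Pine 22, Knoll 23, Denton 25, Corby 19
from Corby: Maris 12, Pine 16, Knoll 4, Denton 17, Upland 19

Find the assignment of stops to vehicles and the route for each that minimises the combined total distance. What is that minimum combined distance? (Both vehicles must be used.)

73 km — the smallest possible combined total.

Check every non-empty split of the stops between the two vehicles; for each half take its own optimal tour:
  {Pine} + {Knoll, Denton, Upland, Corby}: 8 + 65 = 73
  {Knoll} + {Pine, Denton, Upland, Corby}: 16 + 73 = 89
  {Pine, Knoll} + {Denton, Upland, Corby}: 24 + 65 = 89
  {Denton} + {Pine, Knoll, Upland, Corby}: 22 + 57 = 79
  {Pine, Denton} + {Knoll, Upland, Corby}: 30 + 49 = 79
  {Knoll, Denton} + {Pine, Upland, Corby}: 32 + 57 = 89
  … (15 splits in total)
Best: vehicle 1 Maris → Pine → Maris = 8; vehicle 2 Maris → Denton → Knoll → Corby → Upland → Maris = 65; combined 73.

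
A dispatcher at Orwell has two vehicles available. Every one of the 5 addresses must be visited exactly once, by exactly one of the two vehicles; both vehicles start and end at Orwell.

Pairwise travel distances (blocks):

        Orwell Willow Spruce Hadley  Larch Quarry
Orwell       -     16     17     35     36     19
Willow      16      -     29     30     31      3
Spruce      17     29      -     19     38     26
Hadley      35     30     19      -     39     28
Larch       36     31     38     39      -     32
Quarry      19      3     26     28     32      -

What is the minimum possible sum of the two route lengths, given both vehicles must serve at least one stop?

Minimum combined distance: 149 blocks.

There are 2^4 − 1 = 15 ways to divide the 5 stops into two non-empty groups. For each, the best each vehicle can do is its own shortest tour through its group:
  {Willow} + {Spruce, Hadley, Larch, Quarry}: 32 + 126 = 158
  {Spruce} + {Willow, Hadley, Larch, Quarry}: 34 + 122 = 156
  {Willow, Spruce} + {Hadley, Larch, Quarry}: 62 + 122 = 184
  {Hadley} + {Willow, Spruce, Larch, Quarry}: 70 + 106 = 176
  {Willow, Hadley} + {Spruce, Larch, Quarry}: 81 + 106 = 187
  {Spruce, Hadley} + {Willow, Larch, Quarry}: 71 + 87 = 158
  … (15 splits in total)
  {Spruce, Hadley, Larch} + {Willow, Quarry}: 111 + 38 = 149  ← best
Best: vehicle 1 Orwell → Spruce → Hadley → Larch → Orwell = 111; vehicle 2 Orwell → Willow → Quarry → Orwell = 38; combined 149.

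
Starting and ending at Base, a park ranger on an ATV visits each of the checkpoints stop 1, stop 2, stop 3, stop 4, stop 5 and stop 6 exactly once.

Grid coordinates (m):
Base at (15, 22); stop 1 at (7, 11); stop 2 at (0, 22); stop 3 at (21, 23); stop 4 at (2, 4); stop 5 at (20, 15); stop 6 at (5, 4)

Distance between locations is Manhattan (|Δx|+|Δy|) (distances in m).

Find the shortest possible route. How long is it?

80 m — the shortest possible round trip.

With 6 stops there are 6!/2 = 360 distinct round trips (a route and its reverse cost the same).
Base→stop 1→stop 2→stop 3→stop 4→stop 5→stop 6→Base: 19+18+22+38+29+26+28 = 180
Base→stop 1→stop 2→stop 3→stop 4→stop 6→stop 5→Base: 19+18+22+38+3+26+12 = 138
Base→stop 1→stop 2→stop 3→stop 5→stop 4→stop 6→Base: 19+18+22+9+29+3+28 = 128
Base→stop 1→stop 2→stop 3→stop 5→stop 6→stop 4→Base: 19+18+22+9+26+3+31 = 128
Base→stop 1→stop 2→stop 3→stop 6→stop 4→stop 5→Base: 19+18+22+35+3+29+12 = 138
Base→stop 1→stop 2→stop 3→stop 6→stop 5→stop 4→Base: 19+18+22+35+26+29+31 = 180
Base→stop 1→stop 2→stop 4→stop 3→stop 5→stop 6→Base: 19+18+20+38+9+26+28 = 158
Base→stop 1→stop 2→stop 4→stop 3→stop 6→stop 5→Base: 19+18+20+38+35+26+12 = 168
… (352 more)
Base→stop 2→stop 4→stop 6→stop 1→stop 5→stop 3→Base: 15+20+3+9+17+9+7 = 80  ← best
The minimum is 80.
One optimal route: Base → stop 2 → stop 4 → stop 6 → stop 1 → stop 5 → stop 3 → Base (or its reverse).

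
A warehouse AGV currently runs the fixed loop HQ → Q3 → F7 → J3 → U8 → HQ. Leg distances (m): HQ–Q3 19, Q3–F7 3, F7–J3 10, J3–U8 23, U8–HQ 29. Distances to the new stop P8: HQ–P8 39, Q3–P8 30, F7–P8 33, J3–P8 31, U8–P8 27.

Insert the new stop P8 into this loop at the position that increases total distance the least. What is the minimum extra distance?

Adding 35 m by placing P8 on the J3–U8 leg.

Insertion cost between consecutive stops i–j is d(i,P8) + d(P8,j) − d(i,j):
  between HQ and Q3: 39 + 30 − 19 = 50
  between Q3 and F7: 30 + 33 − 3 = 60
  between F7 and J3: 33 + 31 − 10 = 54
  between J3 and U8: 31 + 27 − 23 = 35
  between U8 and HQ: 27 + 39 − 29 = 37
Cheapest insertion is between J3 and U8, adding 35.
New total = 84 + 35 = 119.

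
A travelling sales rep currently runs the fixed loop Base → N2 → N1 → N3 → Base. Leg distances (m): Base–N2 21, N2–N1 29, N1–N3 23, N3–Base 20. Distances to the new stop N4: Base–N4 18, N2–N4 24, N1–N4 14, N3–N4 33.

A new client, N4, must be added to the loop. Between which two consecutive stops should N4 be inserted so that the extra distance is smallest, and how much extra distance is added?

Insertion cost between consecutive stops i–j is d(i,N4) + d(N4,j) − d(i,j):
  between Base and N2: 18 + 24 − 21 = 21
  between N2 and N1: 24 + 14 − 29 = 9
  between N1 and N3: 14 + 33 − 23 = 24
  between N3 and Base: 33 + 18 − 20 = 31
Cheapest insertion is between N2 and N1, adding 9.
New total = 93 + 9 = 102.

Minimum extra distance: 9 m, inserting N4 between N2 and N1.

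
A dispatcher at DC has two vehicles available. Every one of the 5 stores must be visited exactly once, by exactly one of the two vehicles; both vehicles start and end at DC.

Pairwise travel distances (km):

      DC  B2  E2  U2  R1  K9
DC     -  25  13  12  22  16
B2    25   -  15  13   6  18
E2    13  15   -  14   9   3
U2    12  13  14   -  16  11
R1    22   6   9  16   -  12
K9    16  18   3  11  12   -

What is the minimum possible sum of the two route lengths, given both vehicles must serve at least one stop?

83 km — the smallest possible combined total.

There are 2^4 − 1 = 15 ways to divide the 5 stops into two non-empty groups. For each, the best each vehicle can do is its own shortest tour through its group:
  {B2} + {E2, U2, R1, K9}: 50 + 56 = 106
  {E2} + {B2, U2, R1, K9}: 26 + 59 = 85
  {B2, E2} + {U2, R1, K9}: 53 + 56 = 109
  {U2} + {B2, E2, R1, K9}: 24 + 59 = 83
  {B2, U2} + {E2, R1, K9}: 50 + 50 = 100
  {E2, U2} + {B2, R1, K9}: 39 + 59 = 98
  … (15 splits in total)
Best: vehicle 1 DC → U2 → DC = 24; vehicle 2 DC → B2 → R1 → E2 → K9 → DC = 59; combined 83.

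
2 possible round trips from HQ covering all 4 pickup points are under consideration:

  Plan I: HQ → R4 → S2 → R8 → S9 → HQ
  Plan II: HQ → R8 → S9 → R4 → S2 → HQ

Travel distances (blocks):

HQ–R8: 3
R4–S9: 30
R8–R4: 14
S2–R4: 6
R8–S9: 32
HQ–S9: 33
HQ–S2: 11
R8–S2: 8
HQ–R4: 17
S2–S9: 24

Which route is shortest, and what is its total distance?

Plan I: 17 + 6 + 8 + 32 + 33 = 96
Plan II: 3 + 32 + 30 + 6 + 11 = 82

82 blocks — Plan II is the shortest.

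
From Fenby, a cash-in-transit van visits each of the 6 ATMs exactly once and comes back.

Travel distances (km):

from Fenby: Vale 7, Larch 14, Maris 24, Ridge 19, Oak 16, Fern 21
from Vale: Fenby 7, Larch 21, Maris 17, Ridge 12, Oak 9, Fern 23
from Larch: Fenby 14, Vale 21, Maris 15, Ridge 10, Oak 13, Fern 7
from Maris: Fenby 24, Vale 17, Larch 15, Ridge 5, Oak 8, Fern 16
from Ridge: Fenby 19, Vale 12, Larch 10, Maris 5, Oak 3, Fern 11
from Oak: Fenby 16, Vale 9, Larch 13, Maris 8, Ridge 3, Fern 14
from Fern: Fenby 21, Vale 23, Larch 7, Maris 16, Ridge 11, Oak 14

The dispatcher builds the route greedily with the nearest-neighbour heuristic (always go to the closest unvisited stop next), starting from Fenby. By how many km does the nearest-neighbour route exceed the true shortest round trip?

Fenby: Vale=7, Larch=14, Oak=16, Ridge=19, Fern=21, Maris=24 ⇒ Vale
Vale: Oak=9, Ridge=12, Maris=17, Larch=21, Fern=23 ⇒ Oak
Oak: Ridge=3, Maris=8, Larch=13, Fern=14 ⇒ Ridge
Ridge: Maris=5, Larch=10, Fern=11 ⇒ Maris
Maris: Larch=15, Fern=16 ⇒ Larch
Larch: Fern=7 ⇒ Fern
NN route Fenby → Vale → Oak → Ridge → Maris → Larch → Fern → Fenby costs 67.
Optimal: Fenby → Vale → Oak → Maris → Ridge → Fern → Larch → Fenby costs 61 (by enumerating all 360 distinct tours).
Excess = 67 − 61 = 6.

The nearest-neighbour route is 6 km longer than optimal.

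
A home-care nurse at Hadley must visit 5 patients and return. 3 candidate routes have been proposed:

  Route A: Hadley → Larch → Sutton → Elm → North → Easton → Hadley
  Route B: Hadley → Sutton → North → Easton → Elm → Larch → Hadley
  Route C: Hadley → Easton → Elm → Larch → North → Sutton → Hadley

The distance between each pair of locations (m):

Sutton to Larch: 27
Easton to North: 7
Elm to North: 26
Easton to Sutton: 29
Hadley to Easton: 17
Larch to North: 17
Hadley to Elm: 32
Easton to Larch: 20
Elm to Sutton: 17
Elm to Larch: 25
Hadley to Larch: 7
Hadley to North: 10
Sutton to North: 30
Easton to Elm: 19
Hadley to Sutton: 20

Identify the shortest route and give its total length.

101 m — Route A is the shortest.

Route A: 7 + 27 + 17 + 26 + 7 + 17 = 101
Route B: 20 + 30 + 7 + 19 + 25 + 7 = 108
Route C: 17 + 19 + 25 + 17 + 30 + 20 = 128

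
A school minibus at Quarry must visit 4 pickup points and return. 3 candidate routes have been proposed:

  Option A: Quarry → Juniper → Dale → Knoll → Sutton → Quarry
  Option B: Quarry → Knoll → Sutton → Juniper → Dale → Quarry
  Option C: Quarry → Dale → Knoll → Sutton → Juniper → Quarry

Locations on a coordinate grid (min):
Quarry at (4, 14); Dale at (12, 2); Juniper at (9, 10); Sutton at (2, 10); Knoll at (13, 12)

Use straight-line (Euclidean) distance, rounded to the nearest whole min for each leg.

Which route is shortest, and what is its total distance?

Option A: 6 + 9 + 10 + 11 + 4 = 40
Option B: 9 + 11 + 7 + 9 + 14 = 50
Option C: 14 + 10 + 11 + 7 + 6 = 48

40 min — Option A is the shortest.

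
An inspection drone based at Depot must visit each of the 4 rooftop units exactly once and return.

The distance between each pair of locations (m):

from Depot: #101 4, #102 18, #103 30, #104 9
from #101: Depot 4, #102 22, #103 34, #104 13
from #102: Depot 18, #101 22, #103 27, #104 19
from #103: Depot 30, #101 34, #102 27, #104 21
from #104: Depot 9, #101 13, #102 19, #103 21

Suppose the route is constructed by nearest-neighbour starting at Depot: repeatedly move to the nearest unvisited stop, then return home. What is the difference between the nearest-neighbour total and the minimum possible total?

From Depot: #101=4, #104=9, #102=18, #103=30 → choose #101 (4).
From #101: #104=13, #102=22, #103=34 → choose #104 (13).
From #104: #102=19, #103=21 → choose #102 (19).
From #102: #103=27 → choose #103 (27).
NN route Depot → #101 → #104 → #102 → #103 → Depot costs 93.
Optimal: Depot → #101 → #102 → #103 → #104 → Depot costs 83 (by enumerating all 12 distinct tours).
Excess = 93 − 83 = 10.

Excess over optimum: 10 m.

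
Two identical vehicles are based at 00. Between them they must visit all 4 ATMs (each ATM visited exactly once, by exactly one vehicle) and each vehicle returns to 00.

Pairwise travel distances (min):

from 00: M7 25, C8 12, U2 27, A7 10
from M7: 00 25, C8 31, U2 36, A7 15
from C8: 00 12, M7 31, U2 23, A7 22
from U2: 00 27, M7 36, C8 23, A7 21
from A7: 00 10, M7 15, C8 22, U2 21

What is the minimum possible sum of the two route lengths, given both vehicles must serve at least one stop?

Minimum combined distance: 112 min.

Try each way of splitting the stops between the two vehicles (each non-empty) and, for each split, find the best tour for each vehicle:
  {M7} + {C8, U2, A7}: 50 + 66 = 116
  {C8} + {M7, U2, A7}: 24 + 88 = 112
  {M7, C8} + {U2, A7}: 68 + 58 = 126
  {U2} + {M7, C8, A7}: 54 + 68 = 122
  {M7, U2} + {C8, A7}: 88 + 44 = 132
  {C8, U2} + {M7, A7}: 62 + 50 = 112
  … (7 splits in total)
Best: vehicle 1 00 → C8 → 00 = 24; vehicle 2 00 → M7 → A7 → U2 → 00 = 88; combined 112.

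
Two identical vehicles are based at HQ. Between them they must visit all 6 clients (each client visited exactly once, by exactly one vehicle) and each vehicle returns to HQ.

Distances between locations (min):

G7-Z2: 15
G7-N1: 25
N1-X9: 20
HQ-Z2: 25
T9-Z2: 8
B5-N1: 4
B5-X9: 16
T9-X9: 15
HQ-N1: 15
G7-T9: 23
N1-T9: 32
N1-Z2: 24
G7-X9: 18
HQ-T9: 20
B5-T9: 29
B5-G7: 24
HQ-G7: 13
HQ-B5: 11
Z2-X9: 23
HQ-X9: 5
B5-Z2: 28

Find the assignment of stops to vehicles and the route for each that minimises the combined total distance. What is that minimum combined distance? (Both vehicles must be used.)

86 min — the smallest possible combined total.

There are 2^5 − 1 = 31 ways to divide the 6 stops into two non-empty groups. For each, the best each vehicle can do is its own shortest tour through its group:
  {B5} + {G7, N1, T9, Z2, X9}: 22 + 83 = 105
  {G7} + {B5, N1, T9, Z2, X9}: 26 + 67 = 93
  {B5, G7} + {N1, T9, Z2, X9}: 48 + 67 = 115
  {N1} + {B5, G7, T9, Z2, X9}: 30 + 78 = 108
  {B5, N1} + {G7, T9, Z2, X9}: 30 + 56 = 86
  {G7, N1} + {B5, T9, Z2, X9}: 53 + 67 = 120
  … (31 splits in total)
Best: vehicle 1 HQ → B5 → N1 → HQ = 30; vehicle 2 HQ → G7 → Z2 → T9 → X9 → HQ = 56; combined 86.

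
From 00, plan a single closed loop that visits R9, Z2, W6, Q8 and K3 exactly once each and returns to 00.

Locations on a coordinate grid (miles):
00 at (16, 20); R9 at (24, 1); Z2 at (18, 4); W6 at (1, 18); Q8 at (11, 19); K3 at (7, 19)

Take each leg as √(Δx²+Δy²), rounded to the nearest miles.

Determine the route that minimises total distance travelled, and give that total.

There are 60 distinct closed tours to check (reversals are equivalent).
00→R9→Z2→W6→Q8→K3→00: 21+7+22+10+4+9 = 73
00→R9→Z2→W6→K3→Q8→00: 21+7+22+6+4+5 = 65
00→R9→Z2→Q8→W6→K3→00: 21+7+17+10+6+9 = 70
00→R9→Z2→Q8→K3→W6→00: 21+7+17+4+6+15 = 70
00→R9→Z2→K3→W6→Q8→00: 21+7+19+6+10+5 = 68
00→R9→Z2→K3→Q8→W6→00: 21+7+19+4+10+15 = 76
00→R9→W6→Z2→Q8→K3→00: 21+29+22+17+4+9 = 102
00→R9→W6→Z2→K3→Q8→00: 21+29+22+19+4+5 = 100
00→R9→W6→Q8→Z2→K3→00: 21+29+10+17+19+9 = 105
00→R9→W6→Q8→K3→Z2→00: 21+29+10+4+19+16 = 99
00→R9→W6→K3→Z2→Q8→00: 21+29+6+19+17+5 = 97
00→R9→W6→K3→Q8→Z2→00: 21+29+6+4+17+16 = 93
00→R9→Q8→Z2→W6→K3→00: 21+22+17+22+6+9 = 97
00→R9→Q8→Z2→K3→W6→00: 21+22+17+19+6+15 = 100
… (46 more)
The minimum is 65.
One optimal route: 00 → R9 → Z2 → W6 → K3 → Q8 → 00 (or its reverse).

Minimum total distance: 65 miles.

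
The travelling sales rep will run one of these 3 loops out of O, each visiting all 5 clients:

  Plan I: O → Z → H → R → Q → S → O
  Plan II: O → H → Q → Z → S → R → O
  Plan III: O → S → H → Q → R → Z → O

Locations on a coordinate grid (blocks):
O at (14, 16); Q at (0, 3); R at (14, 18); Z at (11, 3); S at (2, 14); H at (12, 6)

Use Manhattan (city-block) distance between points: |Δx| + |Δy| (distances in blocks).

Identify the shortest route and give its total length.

Shortest is Plan II, total 76 blocks.

Plan I: 16 + 4 + 14 + 29 + 13 + 14 = 90
Plan II: 12 + 15 + 11 + 20 + 16 + 2 = 76
Plan III: 14 + 18 + 15 + 29 + 18 + 16 = 110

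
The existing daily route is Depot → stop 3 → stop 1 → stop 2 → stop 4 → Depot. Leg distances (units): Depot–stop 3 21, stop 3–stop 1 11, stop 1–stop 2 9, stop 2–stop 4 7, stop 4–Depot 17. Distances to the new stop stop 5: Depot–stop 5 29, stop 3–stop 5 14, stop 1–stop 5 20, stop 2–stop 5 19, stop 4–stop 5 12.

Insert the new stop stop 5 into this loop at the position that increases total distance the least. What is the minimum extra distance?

Insertion cost between consecutive stops i–j is d(i,stop 5) + d(stop 5,j) − d(i,j):
  between Depot and stop 3: 29 + 14 − 21 = 22
  between stop 3 and stop 1: 14 + 20 − 11 = 23
  between stop 1 and stop 2: 20 + 19 − 9 = 30
  between stop 2 and stop 4: 19 + 12 − 7 = 24
  between stop 4 and Depot: 12 + 29 − 17 = 24
Cheapest insertion is between Depot and stop 3, adding 22.
New total = 65 + 22 = 87.

Minimum extra distance: 22, inserting stop 5 between Depot and stop 3.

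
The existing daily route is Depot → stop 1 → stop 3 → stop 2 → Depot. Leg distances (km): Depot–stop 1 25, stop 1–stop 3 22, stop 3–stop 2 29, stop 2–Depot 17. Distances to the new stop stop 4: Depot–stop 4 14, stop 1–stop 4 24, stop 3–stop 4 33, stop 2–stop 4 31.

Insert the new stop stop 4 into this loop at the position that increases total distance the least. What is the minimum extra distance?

Adding 13 km by placing stop 4 on the Depot–stop 1 leg.

Insertion cost between consecutive stops i–j is d(i,stop 4) + d(stop 4,j) − d(i,j):
  between Depot and stop 1: 14 + 24 − 25 = 13
  between stop 1 and stop 3: 24 + 33 − 22 = 35
  between stop 3 and stop 2: 33 + 31 − 29 = 35
  between stop 2 and Depot: 31 + 14 − 17 = 28
Cheapest insertion is between Depot and stop 1, adding 13.
New total = 93 + 13 = 106.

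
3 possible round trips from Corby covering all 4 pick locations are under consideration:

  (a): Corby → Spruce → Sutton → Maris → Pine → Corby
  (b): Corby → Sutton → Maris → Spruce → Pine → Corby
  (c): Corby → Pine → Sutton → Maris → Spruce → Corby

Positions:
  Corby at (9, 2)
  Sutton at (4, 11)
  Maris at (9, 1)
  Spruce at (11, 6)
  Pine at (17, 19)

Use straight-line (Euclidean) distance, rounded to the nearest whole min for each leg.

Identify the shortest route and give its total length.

Shortest is (c), total 54 min.

(a): 4 + 9 + 11 + 20 + 19 = 63
(b): 10 + 11 + 5 + 14 + 19 = 59
(c): 19 + 15 + 11 + 5 + 4 = 54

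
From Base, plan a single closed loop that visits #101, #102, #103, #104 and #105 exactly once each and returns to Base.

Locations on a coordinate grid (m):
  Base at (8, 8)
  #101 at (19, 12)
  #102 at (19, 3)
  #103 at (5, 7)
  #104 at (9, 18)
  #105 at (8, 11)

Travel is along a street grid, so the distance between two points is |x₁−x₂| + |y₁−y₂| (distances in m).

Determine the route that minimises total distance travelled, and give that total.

58 m — the shortest possible round trip.

With 5 stops there are 5!/2 = 60 distinct round trips (a route and its reverse cost the same).
Base→#101→#102→#103→#104→#105→Base: 15+9+18+15+8+3 = 68
Base→#101→#102→#103→#105→#104→Base: 15+9+18+7+8+11 = 68
Base→#101→#102→#104→#103→#105→Base: 15+9+25+15+7+3 = 74
Base→#101→#102→#104→#105→#103→Base: 15+9+25+8+7+4 = 68
Base→#101→#102→#105→#103→#104→Base: 15+9+19+7+15+11 = 76
Base→#101→#102→#105→#104→#103→Base: 15+9+19+8+15+4 = 70
Base→#101→#103→#102→#104→#105→Base: 15+19+18+25+8+3 = 88
Base→#101→#103→#102→#105→#104→Base: 15+19+18+19+8+11 = 90
Base→#101→#103→#104→#102→#105→Base: 15+19+15+25+19+3 = 96
Base→#101→#103→#104→#105→#102→Base: 15+19+15+8+19+16 = 92
Base→#101→#103→#105→#102→#104→Base: 15+19+7+19+25+11 = 96
Base→#101→#103→#105→#104→#102→Base: 15+19+7+8+25+16 = 90
Base→#101→#104→#102→#103→#105→Base: 15+16+25+18+7+3 = 84
Base→#101→#104→#102→#105→#103→Base: 15+16+25+19+7+4 = 86
… (46 more)
Base→#103→#102→#101→#104→#105→Base: 4+18+9+16+8+3 = 58  ← best
The minimum is 58.
One optimal route: Base → #103 → #102 → #101 → #104 → #105 → Base (or its reverse).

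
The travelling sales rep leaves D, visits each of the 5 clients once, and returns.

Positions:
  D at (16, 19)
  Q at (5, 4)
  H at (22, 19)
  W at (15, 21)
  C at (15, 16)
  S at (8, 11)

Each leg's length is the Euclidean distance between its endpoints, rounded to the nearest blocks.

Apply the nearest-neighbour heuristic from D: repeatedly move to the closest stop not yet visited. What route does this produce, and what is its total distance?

At D the remaining stops are W 2, C 3, H 6, S 11, Q 19; go to W.
At W the remaining stops are C 5, H 7, S 12, Q 20; go to C.
At C the remaining stops are H 8, S 9, Q 16; go to H.
At H the remaining stops are S 16, Q 23; go to S.
At S the remaining stops are Q 8; go to Q.
Return Q→D: 19.
Total = 2 + 5 + 8 + 16 + 8 + 19 = 58.

Nearest-neighbour total = 58 blocks; route D → W → C → H → S → Q → D.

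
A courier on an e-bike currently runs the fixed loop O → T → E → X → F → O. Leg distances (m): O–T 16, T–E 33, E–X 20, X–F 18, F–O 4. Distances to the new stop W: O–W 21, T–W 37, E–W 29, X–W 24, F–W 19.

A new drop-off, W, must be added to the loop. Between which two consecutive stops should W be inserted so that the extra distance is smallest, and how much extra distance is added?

Insertion cost between consecutive stops i–j is d(i,W) + d(W,j) − d(i,j):
  between O and T: 21 + 37 − 16 = 42
  between T and E: 37 + 29 − 33 = 33
  between E and X: 29 + 24 − 20 = 33
  between X and F: 24 + 19 − 18 = 25
  between F and O: 19 + 21 − 4 = 36
Cheapest insertion is between X and F, adding 25.
New total = 91 + 25 = 116.

+25 m — insert W between X and F.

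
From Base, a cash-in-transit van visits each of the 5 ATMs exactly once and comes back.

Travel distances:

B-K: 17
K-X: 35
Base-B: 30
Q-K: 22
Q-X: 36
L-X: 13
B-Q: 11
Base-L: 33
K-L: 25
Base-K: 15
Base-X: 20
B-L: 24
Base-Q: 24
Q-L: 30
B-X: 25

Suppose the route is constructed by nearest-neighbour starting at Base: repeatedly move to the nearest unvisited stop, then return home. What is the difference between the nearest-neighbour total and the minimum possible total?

The nearest-neighbour route is 1 longer than optimal.

Base: K=15, X=20, Q=24, B=30, L=33 ⇒ K
K: B=17, Q=22, L=25, X=35 ⇒ B
B: Q=11, L=24, X=25 ⇒ Q
Q: L=30, X=36 ⇒ L
L: X=13 ⇒ X
NN route Base → K → B → Q → L → X → Base costs 106.
Optimal: Base → K → Q → B → L → X → Base costs 105 (by enumerating all 60 distinct tours).
Excess = 106 − 105 = 1.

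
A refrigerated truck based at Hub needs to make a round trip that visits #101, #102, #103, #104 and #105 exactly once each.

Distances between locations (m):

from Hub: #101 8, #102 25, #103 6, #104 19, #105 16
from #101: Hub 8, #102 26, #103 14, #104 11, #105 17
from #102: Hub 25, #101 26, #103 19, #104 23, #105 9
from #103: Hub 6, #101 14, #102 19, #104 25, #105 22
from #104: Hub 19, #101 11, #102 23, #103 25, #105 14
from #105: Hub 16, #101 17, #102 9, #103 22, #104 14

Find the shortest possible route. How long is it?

67 m — the shortest possible round trip.

There are 60 distinct closed tours to check (reversals are equivalent).
Hub→#101→#102→#103→#104→#105→Hub: 8+26+19+25+14+16 = 108
Hub→#101→#102→#103→#105→#104→Hub: 8+26+19+22+14+19 = 108
Hub→#101→#102→#104→#103→#105→Hub: 8+26+23+25+22+16 = 120
Hub→#101→#102→#104→#105→#103→Hub: 8+26+23+14+22+6 = 99
Hub→#101→#102→#105→#103→#104→Hub: 8+26+9+22+25+19 = 109
Hub→#101→#102→#105→#104→#103→Hub: 8+26+9+14+25+6 = 88
Hub→#101→#103→#102→#104→#105→Hub: 8+14+19+23+14+16 = 94
Hub→#101→#103→#102→#105→#104→Hub: 8+14+19+9+14+19 = 83
Hub→#101→#103→#104→#102→#105→Hub: 8+14+25+23+9+16 = 95
Hub→#101→#103→#104→#105→#102→Hub: 8+14+25+14+9+25 = 95
Hub→#101→#103→#105→#102→#104→Hub: 8+14+22+9+23+19 = 95
Hub→#101→#103→#105→#104→#102→Hub: 8+14+22+14+23+25 = 106
Hub→#101→#104→#102→#103→#105→Hub: 8+11+23+19+22+16 = 99
Hub→#101→#104→#102→#105→#103→Hub: 8+11+23+9+22+6 = 79
… (46 more)
Hub→#101→#104→#105→#102→#103→Hub: 8+11+14+9+19+6 = 67  ← best
The minimum is 67.
One optimal route: Hub → #101 → #104 → #105 → #102 → #103 → Hub (or its reverse).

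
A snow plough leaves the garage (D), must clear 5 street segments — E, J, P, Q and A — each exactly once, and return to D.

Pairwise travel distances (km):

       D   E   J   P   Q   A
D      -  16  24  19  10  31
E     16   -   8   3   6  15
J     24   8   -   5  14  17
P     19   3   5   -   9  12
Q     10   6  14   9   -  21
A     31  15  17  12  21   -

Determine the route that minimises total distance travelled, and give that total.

There are 60 distinct closed tours to check (reversals are equivalent).
D→E→J→P→Q→A→D: 16+8+5+9+21+31 = 90
D→E→J→P→A→Q→D: 16+8+5+12+21+10 = 72
D→E→J→Q→P→A→D: 16+8+14+9+12+31 = 90
D→E→J→Q→A→P→D: 16+8+14+21+12+19 = 90
D→E→J→A→P→Q→D: 16+8+17+12+9+10 = 72
D→E→J→A→Q→P→D: 16+8+17+21+9+19 = 90
D→E→P→J→Q→A→D: 16+3+5+14+21+31 = 90
D→E→P→J→A→Q→D: 16+3+5+17+21+10 = 72
D→E→P→Q→J→A→D: 16+3+9+14+17+31 = 90
D→E→P→Q→A→J→D: 16+3+9+21+17+24 = 90
D→E→P→A→J→Q→D: 16+3+12+17+14+10 = 72
D→E→P→A→Q→J→D: 16+3+12+21+14+24 = 90
D→E→Q→J→P→A→D: 16+6+14+5+12+31 = 84
D→E→Q→J→A→P→D: 16+6+14+17+12+19 = 84
… (46 more)
The minimum is 72.
One optimal route: D → E → J → P → A → Q → D (or its reverse).

Shortest round trip = 72 km.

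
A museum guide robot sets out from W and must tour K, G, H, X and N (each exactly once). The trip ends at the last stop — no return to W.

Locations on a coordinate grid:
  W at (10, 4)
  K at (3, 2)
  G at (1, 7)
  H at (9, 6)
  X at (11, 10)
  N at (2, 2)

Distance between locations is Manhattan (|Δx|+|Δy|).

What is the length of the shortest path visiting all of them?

There are 5! = 120 possible orderings.
W→K→G→H→X→N: 9+7+9+6+17 = 48
W→K→G→H→N→X: 9+7+9+11+17 = 53
W→K→G→X→H→N: 9+7+13+6+11 = 46
W→K→G→X→N→H: 9+7+13+17+11 = 57
W→K→G→N→H→X: 9+7+6+11+6 = 39
W→K→G→N→X→H: 9+7+6+17+6 = 45
W→K→H→G→X→N: 9+10+9+13+17 = 58
W→K→H→G→N→X: 9+10+9+6+17 = 51
W→K→H→X→G→N: 9+10+6+13+6 = 44
W→K→H→X→N→G: 9+10+6+17+6 = 48
W→K→H→N→G→X: 9+10+11+6+13 = 49
W→K→H→N→X→G: 9+10+11+17+13 = 60
W→K→X→G→H→N: 9+16+13+9+11 = 58
W→K→X→G→N→H: 9+16+13+6+11 = 55
… (106 more)
W→H→X→G→N→K: 3+6+13+6+1 = 29  ← best
The minimum is 29.
One shortest path: W → H → X → G → N → K.

29 — the minimum one-way total.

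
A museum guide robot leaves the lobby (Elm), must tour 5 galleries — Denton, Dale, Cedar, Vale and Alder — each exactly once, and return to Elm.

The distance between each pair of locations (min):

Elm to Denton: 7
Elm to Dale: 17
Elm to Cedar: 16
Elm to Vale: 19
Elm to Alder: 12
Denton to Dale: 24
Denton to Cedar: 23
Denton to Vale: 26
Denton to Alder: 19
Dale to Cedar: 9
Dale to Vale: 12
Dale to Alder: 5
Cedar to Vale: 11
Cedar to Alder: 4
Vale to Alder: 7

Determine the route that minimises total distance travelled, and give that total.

Minimum total distance: 70 min.

Elm - Denton - Dale - Cedar - Vale - Alder - Elm: 7+24+9+11+7+12 = 70
Elm - Denton - Dale - Cedar - Alder - Vale - Elm: 7+24+9+4+7+19 = 70
Elm - Denton - Dale - Vale - Cedar - Alder - Elm: 7+24+12+11+4+12 = 70
Elm - Denton - Dale - Vale - Alder - Cedar - Elm: 7+24+12+7+4+16 = 70
Elm - Denton - Dale - Alder - Cedar - Vale - Elm: 7+24+5+4+11+19 = 70
Elm - Denton - Dale - Alder - Vale - Cedar - Elm: 7+24+5+7+11+16 = 70
Elm - Denton - Cedar - Dale - Vale - Alder - Elm: 7+23+9+12+7+12 = 70
Elm - Denton - Cedar - Dale - Alder - Vale - Elm: 7+23+9+5+7+19 = 70
Elm - Denton - Cedar - Vale - Dale - Alder - Elm: 7+23+11+12+5+12 = 70
Elm - Denton - Cedar - Vale - Alder - Dale - Elm: 7+23+11+7+5+17 = 70
Elm - Denton - Cedar - Alder - Dale - Vale - Elm: 7+23+4+5+12+19 = 70
Elm - Denton - Cedar - Alder - Vale - Dale - Elm: 7+23+4+7+12+17 = 70
Elm - Denton - Vale - Dale - Cedar - Alder - Elm: 7+26+12+9+4+12 = 70
Elm - Denton - Vale - Dale - Alder - Cedar - Elm: 7+26+12+5+4+16 = 70
… (46 more)
The minimum is 70.
One optimal route: Elm → Denton → Dale → Cedar → Vale → Alder → Elm (or its reverse).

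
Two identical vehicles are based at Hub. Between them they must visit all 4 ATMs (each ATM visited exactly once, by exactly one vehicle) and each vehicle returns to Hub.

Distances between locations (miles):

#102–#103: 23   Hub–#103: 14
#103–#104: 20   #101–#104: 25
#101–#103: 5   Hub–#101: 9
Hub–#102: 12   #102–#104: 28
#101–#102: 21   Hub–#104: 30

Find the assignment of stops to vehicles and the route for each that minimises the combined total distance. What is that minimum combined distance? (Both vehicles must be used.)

There are 2^3 − 1 = 7 ways to divide the 4 stops into two non-empty groups. For each, the best each vehicle can do is its own shortest tour through its group:
  {#101} + {#102, #103, #104}: 18 + 74 = 92
  {#102} + {#101, #103, #104}: 24 + 64 = 88
  {#101, #102} + {#103, #104}: 42 + 64 = 106
  {#103} + {#101, #102, #104}: 28 + 74 = 102
  {#101, #103} + {#102, #104}: 28 + 70 = 98
  {#102, #103} + {#101, #104}: 49 + 64 = 113
  … (7 splits in total)
Best: vehicle 1 Hub → #102 → Hub = 24; vehicle 2 Hub → #101 → #103 → #104 → Hub = 64; combined 88.

Minimum combined distance: 88 miles.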